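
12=12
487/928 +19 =18119/928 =19.52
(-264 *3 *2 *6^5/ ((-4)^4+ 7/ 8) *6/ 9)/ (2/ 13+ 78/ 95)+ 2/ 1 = -1352070614/ 41237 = -32787.80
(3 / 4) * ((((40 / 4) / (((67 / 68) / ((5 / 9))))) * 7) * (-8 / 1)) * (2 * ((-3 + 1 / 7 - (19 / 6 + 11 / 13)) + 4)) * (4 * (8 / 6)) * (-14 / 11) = -2386854400 / 258687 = -9226.80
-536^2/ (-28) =71824/ 7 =10260.57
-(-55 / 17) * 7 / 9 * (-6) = -770 / 51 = -15.10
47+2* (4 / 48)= 47.17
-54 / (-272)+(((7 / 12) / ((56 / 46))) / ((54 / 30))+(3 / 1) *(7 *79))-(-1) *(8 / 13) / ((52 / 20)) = 2059915181 / 1241136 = 1659.70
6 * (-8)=-48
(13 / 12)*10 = 65 / 6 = 10.83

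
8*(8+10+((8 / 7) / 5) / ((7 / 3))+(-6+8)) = 39392 / 245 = 160.78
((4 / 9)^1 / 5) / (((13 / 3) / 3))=4 / 65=0.06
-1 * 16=-16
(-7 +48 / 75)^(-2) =0.02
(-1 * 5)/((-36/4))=5/9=0.56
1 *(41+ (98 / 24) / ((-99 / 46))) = 23227 / 594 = 39.10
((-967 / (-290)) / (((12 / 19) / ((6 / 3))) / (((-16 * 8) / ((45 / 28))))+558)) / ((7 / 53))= 128896 / 2848815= 0.05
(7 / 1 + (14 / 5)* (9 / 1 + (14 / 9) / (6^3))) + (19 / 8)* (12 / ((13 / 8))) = 314375 / 6318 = 49.76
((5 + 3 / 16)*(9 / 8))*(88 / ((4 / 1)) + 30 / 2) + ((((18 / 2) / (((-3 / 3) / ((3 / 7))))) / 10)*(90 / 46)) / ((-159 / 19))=235942083 / 1092224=216.02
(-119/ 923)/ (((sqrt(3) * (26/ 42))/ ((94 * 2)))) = -156604 * sqrt(3)/ 11999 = -22.61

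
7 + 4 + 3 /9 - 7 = 13 /3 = 4.33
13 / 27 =0.48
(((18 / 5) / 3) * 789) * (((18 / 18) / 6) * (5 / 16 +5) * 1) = 13413 / 16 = 838.31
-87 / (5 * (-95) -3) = 87 / 478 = 0.18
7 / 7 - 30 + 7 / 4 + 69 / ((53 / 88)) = 18511 / 212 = 87.32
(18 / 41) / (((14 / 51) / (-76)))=-34884 / 287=-121.55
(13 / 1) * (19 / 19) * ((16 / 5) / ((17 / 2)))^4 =0.26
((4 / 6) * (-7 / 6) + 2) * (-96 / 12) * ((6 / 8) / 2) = -11 / 3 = -3.67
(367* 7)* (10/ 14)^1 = 1835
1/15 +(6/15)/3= 1/5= 0.20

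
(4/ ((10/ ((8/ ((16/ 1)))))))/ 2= 1/ 10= 0.10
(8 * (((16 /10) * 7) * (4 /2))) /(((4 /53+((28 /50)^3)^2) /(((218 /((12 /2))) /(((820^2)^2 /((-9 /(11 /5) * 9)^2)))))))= 57578185546875 /313567119230331032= 0.00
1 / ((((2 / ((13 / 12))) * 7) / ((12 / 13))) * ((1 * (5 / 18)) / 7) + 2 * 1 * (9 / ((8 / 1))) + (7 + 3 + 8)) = 36 / 749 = 0.05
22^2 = 484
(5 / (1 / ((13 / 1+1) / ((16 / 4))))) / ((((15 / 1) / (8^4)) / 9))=43008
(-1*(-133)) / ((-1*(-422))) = 0.32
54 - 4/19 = 1022/19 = 53.79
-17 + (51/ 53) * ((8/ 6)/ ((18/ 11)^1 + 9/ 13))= -290309/ 17649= -16.45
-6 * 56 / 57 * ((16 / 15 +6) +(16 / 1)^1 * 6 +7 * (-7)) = -90832 / 285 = -318.71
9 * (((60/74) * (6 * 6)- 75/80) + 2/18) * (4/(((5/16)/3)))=1813404/185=9802.18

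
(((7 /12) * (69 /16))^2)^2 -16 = 403462785 /16777216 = 24.05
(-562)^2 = 315844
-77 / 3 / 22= -7 / 6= -1.17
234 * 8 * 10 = 18720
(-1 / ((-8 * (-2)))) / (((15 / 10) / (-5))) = 5 / 24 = 0.21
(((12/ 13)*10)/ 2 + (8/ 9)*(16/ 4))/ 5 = 956/ 585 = 1.63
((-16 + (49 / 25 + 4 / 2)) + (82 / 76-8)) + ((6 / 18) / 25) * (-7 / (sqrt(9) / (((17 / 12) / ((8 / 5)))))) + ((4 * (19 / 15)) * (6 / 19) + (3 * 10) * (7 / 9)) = 5.94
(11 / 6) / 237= 11 / 1422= 0.01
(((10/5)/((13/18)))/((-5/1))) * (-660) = 4752/13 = 365.54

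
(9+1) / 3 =10 / 3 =3.33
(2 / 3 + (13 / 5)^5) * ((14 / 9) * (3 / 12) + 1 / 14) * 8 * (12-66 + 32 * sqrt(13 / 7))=-519739856 / 21875 + 8315837696 * sqrt(91) / 4134375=-4572.11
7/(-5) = -1.40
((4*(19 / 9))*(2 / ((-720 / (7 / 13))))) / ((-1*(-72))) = -133 / 758160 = -0.00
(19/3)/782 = 19/2346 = 0.01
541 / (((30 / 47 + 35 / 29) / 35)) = 5161681 / 503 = 10261.79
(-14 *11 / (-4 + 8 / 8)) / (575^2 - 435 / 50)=220 / 1416927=0.00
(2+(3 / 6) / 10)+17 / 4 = 63 / 10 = 6.30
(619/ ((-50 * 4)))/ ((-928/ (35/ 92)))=4333/ 3415040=0.00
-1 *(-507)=507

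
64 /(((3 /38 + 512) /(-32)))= -77824 /19459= -4.00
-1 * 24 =-24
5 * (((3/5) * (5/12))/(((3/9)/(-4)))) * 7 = -105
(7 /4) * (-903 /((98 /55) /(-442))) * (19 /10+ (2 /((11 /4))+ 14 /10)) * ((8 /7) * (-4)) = -50517948 /7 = -7216849.71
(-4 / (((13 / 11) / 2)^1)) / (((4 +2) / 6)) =-88 / 13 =-6.77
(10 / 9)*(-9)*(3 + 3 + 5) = -110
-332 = -332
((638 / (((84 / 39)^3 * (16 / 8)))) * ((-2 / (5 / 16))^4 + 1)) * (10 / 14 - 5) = -229693.41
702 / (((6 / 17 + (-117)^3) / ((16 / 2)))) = -31824 / 9075805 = -0.00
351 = 351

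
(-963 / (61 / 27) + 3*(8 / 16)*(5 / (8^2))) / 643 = -3327213 / 5020544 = -0.66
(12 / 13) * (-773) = -713.54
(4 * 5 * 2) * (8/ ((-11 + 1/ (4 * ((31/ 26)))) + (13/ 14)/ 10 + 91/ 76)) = -13193600/ 391689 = -33.68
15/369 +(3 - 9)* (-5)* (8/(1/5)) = 147605/123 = 1200.04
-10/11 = -0.91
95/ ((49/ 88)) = 170.61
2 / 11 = 0.18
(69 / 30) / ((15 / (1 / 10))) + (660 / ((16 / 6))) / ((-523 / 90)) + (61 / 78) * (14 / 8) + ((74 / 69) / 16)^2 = -10669787969341 / 258960312000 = -41.20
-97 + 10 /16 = -771 /8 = -96.38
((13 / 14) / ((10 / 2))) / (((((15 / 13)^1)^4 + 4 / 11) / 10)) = 4084223 / 4697833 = 0.87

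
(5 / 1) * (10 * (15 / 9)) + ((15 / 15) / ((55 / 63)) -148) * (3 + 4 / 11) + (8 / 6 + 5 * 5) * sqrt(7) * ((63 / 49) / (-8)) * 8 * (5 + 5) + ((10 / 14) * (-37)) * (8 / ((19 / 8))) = -2370 * sqrt(7) / 7 -120614101 / 241395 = -1395.43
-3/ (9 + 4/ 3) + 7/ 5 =172/ 155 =1.11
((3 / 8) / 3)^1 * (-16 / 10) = -1 / 5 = -0.20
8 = 8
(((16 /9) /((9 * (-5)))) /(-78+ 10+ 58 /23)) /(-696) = -23 /26531955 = -0.00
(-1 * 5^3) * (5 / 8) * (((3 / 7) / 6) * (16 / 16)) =-625 / 112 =-5.58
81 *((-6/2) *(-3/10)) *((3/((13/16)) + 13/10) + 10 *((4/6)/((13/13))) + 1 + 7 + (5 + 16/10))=2488563/1300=1914.28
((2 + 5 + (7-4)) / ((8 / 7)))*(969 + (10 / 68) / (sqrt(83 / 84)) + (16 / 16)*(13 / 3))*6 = 525*sqrt(1743) / 2822 + 51100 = 51107.77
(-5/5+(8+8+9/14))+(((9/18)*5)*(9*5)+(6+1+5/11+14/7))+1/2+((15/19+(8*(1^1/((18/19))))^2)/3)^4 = 23353426309227983378701/69977789408099034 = 333726.27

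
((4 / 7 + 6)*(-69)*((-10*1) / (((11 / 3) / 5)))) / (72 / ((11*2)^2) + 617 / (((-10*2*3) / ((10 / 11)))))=-31422600 / 46753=-672.10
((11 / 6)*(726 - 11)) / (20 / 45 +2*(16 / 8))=4719 / 16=294.94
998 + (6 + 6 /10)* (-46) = 3472 /5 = 694.40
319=319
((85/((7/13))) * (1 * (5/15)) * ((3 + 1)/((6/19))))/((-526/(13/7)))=-2.35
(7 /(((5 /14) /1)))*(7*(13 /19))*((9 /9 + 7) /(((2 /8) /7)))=1997632 /95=21027.71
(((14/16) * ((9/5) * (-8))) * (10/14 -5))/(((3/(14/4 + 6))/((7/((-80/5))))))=-1197/16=-74.81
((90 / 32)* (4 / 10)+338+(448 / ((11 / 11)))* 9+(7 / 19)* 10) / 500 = 664971 / 76000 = 8.75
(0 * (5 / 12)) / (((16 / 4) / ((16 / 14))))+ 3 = 3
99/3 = 33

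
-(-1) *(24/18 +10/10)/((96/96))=7/3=2.33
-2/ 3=-0.67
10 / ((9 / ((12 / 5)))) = 8 / 3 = 2.67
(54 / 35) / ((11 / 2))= 108 / 385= 0.28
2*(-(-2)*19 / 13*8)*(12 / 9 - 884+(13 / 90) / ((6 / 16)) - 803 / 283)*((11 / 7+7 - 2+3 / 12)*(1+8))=-981745212008 / 386295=-2541439.09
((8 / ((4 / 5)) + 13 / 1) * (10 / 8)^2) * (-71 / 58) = -40825 / 928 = -43.99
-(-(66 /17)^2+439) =-122515 /289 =-423.93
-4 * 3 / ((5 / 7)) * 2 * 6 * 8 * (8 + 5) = -104832 / 5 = -20966.40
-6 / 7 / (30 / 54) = -54 / 35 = -1.54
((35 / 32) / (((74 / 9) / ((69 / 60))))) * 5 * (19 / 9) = 15295 / 9472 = 1.61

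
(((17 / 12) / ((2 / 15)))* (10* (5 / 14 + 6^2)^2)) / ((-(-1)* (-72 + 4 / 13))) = -1431422525 / 730688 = -1959.01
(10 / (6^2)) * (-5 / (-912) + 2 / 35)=1999 / 114912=0.02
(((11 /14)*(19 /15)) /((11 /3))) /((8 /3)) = 0.10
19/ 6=3.17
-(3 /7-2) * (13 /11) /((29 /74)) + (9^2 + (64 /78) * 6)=239257 /2639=90.66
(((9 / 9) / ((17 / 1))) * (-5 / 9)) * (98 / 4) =-245 / 306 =-0.80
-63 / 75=-21 / 25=-0.84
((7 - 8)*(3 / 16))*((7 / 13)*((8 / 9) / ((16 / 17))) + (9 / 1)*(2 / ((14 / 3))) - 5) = 1039 / 8736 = 0.12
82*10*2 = 1640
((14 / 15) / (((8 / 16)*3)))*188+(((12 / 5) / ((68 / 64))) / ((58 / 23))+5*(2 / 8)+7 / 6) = 10674551 / 88740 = 120.29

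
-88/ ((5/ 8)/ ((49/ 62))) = -17248/ 155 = -111.28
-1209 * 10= -12090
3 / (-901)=-3 / 901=-0.00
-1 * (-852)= 852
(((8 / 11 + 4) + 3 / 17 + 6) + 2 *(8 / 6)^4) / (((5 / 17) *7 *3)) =260903 / 93555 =2.79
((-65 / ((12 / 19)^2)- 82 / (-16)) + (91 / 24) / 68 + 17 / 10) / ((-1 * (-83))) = -3820609 / 2031840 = -1.88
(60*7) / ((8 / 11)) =1155 / 2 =577.50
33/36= 11/12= 0.92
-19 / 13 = -1.46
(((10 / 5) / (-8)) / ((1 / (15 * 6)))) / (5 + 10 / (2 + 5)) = -7 / 2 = -3.50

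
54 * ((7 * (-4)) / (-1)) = 1512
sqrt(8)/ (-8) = -0.35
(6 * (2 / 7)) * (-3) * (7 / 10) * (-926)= 16668 / 5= 3333.60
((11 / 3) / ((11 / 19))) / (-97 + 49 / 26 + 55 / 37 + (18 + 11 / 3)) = -18278 / 207683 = -0.09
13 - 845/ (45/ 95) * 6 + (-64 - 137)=-32674/ 3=-10891.33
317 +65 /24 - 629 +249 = -1447 /24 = -60.29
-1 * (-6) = 6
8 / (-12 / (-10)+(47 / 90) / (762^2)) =418063680 / 62709599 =6.67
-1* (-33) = 33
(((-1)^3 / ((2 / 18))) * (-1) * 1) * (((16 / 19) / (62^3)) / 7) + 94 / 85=372448612 / 336787255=1.11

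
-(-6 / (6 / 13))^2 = -169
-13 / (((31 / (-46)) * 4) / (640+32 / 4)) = 96876 / 31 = 3125.03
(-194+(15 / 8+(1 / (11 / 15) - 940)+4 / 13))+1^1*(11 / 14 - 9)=-9118453 / 8008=-1138.67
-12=-12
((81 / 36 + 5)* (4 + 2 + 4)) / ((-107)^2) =145 / 22898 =0.01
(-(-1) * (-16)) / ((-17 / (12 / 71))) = 192 / 1207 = 0.16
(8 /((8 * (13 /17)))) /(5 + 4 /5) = 85 /377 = 0.23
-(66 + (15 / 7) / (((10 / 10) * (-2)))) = -909 / 14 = -64.93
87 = 87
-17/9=-1.89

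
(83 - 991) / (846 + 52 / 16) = -3632 / 3397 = -1.07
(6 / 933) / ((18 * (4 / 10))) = 5 / 5598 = 0.00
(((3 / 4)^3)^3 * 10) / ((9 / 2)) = 10935 / 65536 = 0.17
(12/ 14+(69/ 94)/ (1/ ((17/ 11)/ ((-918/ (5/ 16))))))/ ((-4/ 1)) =-1785947/ 8338176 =-0.21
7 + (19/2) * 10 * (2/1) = 197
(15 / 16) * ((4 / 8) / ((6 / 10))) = 25 / 32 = 0.78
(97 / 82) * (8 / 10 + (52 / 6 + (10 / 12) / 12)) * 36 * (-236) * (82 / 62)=-19647059 / 155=-126755.22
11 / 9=1.22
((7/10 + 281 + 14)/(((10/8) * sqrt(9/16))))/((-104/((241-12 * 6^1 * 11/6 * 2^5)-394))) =4314263/325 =13274.66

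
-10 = -10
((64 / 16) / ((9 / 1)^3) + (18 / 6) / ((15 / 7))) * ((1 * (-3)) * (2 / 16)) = -5123 / 9720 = -0.53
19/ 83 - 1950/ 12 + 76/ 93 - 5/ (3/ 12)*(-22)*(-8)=-56834285/ 15438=-3681.45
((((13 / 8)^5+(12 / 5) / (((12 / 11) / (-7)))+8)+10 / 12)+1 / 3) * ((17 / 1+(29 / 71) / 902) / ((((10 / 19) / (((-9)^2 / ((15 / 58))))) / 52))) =2681683.26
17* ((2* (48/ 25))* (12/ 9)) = 2176/ 25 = 87.04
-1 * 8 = -8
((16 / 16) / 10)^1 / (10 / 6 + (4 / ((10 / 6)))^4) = 375 / 130666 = 0.00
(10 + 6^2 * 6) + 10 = 236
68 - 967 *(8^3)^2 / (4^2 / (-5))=79216708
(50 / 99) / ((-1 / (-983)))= 49150 / 99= 496.46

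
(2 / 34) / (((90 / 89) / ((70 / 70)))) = 89 / 1530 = 0.06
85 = 85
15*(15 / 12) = 75 / 4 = 18.75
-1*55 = -55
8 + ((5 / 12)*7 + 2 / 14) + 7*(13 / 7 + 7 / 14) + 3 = 2567 / 84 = 30.56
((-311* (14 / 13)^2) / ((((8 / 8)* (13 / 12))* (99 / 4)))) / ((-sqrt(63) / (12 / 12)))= 139328* sqrt(7) / 217503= 1.69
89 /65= 1.37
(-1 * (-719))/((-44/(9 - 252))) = 174717/44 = 3970.84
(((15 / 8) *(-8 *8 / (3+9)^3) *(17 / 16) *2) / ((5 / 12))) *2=-17 / 24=-0.71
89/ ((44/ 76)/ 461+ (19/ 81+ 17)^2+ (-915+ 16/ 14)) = -0.14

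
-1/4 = -0.25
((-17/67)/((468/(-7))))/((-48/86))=-5117/752544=-0.01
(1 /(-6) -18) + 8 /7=-715 /42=-17.02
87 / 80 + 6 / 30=103 / 80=1.29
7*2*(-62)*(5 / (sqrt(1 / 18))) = -18413.06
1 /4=0.25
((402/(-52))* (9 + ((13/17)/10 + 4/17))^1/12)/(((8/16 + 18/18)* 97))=-106061/2572440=-0.04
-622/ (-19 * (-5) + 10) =-622/ 105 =-5.92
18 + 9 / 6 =39 / 2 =19.50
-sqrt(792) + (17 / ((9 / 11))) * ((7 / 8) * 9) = 1309 / 8 - 6 * sqrt(22) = 135.48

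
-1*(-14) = 14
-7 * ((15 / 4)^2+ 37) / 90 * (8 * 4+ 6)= -108661 / 720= -150.92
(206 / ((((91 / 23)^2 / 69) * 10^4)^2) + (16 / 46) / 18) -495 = -351312925544591295679 / 709750846350000000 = -494.98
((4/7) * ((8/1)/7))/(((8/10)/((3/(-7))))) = -120/343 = -0.35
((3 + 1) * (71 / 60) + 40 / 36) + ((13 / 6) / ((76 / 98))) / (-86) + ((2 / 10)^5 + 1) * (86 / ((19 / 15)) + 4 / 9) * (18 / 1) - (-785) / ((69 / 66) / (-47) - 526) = 66772163309191 / 54074475000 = 1234.82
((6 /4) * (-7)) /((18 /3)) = -1.75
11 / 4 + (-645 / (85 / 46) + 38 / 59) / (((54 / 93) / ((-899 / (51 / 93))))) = 603825933929 / 613836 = 983692.61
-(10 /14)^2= -25 /49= -0.51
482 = 482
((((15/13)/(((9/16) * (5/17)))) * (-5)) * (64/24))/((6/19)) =-103360/351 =-294.47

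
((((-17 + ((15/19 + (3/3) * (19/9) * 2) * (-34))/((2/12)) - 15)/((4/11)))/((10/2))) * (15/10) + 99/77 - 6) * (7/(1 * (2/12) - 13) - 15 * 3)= 10595649/266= 39833.27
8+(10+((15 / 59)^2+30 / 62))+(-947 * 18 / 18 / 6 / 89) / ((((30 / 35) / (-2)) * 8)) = 26367693827 / 1382987376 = 19.07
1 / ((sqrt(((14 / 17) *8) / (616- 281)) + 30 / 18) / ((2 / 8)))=85425 / 565468- 9 *sqrt(39865) / 141367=0.14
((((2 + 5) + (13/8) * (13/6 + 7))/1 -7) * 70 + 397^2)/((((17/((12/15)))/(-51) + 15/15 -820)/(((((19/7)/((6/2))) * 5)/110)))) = -72345179/9085692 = -7.96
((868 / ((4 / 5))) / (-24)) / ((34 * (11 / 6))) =-1085 / 1496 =-0.73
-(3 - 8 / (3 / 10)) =71 / 3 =23.67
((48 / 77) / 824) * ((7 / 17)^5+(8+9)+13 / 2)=200300679 / 11260885867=0.02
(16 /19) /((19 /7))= 112 /361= 0.31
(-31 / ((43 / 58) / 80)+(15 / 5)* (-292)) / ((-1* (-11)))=-181508 / 473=-383.74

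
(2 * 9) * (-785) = -14130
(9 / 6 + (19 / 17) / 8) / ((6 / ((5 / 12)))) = 1115 / 9792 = 0.11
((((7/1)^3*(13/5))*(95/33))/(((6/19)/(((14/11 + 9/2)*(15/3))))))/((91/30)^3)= 171926250/20449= 8407.56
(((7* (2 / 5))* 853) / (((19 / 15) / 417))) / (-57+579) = 829969 / 551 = 1506.30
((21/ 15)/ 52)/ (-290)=-7/ 75400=-0.00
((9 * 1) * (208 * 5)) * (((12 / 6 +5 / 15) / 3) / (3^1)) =7280 / 3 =2426.67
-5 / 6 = -0.83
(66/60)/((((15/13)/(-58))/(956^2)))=-3790092592/75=-50534567.89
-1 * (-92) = 92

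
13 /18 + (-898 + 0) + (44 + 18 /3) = -847.28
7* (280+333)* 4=17164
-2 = -2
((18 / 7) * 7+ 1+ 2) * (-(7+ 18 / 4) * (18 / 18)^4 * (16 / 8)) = -483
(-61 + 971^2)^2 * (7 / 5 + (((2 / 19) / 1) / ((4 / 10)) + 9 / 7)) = 18347407639920 / 7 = 2621058234274.29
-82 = -82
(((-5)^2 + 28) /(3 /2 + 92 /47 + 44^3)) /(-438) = -2491 /1753668999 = -0.00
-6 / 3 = -2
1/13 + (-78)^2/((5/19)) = 1502753/65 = 23119.28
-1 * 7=-7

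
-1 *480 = -480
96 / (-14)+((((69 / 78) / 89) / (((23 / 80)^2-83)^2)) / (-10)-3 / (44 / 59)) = -1091838747565384787 / 100354022614641796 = -10.88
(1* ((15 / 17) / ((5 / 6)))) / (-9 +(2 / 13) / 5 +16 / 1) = 0.15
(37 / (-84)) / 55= -37 / 4620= -0.01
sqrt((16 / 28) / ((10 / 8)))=4*sqrt(35) / 35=0.68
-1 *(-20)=20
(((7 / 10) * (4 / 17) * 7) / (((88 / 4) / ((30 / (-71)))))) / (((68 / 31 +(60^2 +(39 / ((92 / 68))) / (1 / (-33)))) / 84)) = -17608248 / 25095056855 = -0.00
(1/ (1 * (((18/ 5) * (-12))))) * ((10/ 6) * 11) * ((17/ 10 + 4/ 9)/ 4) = -10615/ 46656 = -0.23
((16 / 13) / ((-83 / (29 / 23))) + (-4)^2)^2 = 157297905664 / 615883489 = 255.40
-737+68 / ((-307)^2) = -69461445 / 94249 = -737.00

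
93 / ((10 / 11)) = 102.30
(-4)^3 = -64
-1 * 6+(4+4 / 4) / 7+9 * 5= 278 / 7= 39.71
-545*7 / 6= -3815 / 6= -635.83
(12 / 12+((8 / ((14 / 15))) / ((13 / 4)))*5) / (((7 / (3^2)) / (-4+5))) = 11619 / 637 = 18.24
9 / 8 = 1.12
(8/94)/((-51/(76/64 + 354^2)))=-2005075/9588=-209.12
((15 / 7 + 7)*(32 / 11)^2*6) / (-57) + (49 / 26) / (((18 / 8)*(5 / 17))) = -49866182 / 9414405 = -5.30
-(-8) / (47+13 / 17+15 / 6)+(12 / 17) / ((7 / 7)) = 25132 / 29053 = 0.87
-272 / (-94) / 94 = 68 / 2209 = 0.03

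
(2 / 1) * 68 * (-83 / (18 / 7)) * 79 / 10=-34679.24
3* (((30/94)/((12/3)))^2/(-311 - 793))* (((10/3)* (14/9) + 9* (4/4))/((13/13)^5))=-9575/39019776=-0.00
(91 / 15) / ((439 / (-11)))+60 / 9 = 42899 / 6585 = 6.51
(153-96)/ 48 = 19/ 16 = 1.19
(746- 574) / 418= 86 / 209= 0.41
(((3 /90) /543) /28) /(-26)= -1 /11859120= -0.00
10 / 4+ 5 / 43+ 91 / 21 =1793 / 258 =6.95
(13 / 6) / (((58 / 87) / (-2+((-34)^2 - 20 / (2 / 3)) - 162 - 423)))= 7007 / 4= 1751.75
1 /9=0.11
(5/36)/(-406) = -5/14616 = -0.00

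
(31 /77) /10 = 31 /770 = 0.04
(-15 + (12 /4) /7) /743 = -102 /5201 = -0.02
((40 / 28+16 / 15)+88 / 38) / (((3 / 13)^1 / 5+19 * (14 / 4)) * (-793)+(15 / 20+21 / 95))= -38392 / 421105629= -0.00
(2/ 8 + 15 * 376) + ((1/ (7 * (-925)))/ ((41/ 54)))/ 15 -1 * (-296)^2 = -435250244697/ 5309500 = -81975.75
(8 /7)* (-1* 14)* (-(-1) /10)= -8 /5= -1.60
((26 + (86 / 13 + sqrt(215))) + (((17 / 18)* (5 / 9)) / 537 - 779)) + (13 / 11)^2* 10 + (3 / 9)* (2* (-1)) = -100316272445 / 136841562 + sqrt(215) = -718.42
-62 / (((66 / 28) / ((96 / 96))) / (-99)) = 2604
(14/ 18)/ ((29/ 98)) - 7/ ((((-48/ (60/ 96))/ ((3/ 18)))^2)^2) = 2147887374798949/ 817199132442624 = 2.63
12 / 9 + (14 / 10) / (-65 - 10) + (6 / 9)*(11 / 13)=3053 / 1625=1.88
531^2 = 281961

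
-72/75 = -24/25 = -0.96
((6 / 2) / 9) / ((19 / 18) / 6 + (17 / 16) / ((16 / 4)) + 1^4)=576 / 2491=0.23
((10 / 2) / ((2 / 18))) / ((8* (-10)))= -9 / 16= -0.56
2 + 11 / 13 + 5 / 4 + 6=525 / 52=10.10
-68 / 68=-1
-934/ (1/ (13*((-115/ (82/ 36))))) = 25133940/ 41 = 613022.93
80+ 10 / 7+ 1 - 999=-6416 / 7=-916.57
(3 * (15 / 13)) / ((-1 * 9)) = -5 / 13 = -0.38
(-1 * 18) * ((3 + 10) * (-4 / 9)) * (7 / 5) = 728 / 5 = 145.60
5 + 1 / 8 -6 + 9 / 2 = 29 / 8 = 3.62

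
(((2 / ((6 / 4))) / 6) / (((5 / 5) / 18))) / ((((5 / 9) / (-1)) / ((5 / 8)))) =-9 / 2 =-4.50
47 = 47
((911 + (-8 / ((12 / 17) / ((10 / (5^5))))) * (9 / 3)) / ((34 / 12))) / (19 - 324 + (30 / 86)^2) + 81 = 79.95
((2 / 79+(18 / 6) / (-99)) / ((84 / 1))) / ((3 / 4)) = -13 / 164241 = -0.00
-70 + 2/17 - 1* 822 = -15162/17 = -891.88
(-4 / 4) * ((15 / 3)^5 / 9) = -3125 / 9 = -347.22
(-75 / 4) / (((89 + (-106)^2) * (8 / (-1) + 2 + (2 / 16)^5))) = 8192 / 29687657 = 0.00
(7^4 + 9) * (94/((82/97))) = 10987190/41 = 267980.24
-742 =-742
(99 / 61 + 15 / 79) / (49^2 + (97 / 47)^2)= 9648912 / 12802198771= 0.00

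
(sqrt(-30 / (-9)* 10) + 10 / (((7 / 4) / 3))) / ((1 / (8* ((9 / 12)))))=20* sqrt(3) + 720 / 7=137.50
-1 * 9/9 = -1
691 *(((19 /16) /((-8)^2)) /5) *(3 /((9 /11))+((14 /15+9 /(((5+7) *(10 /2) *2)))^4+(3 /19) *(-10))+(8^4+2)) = 11165013831348649 /1061683200000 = 10516.33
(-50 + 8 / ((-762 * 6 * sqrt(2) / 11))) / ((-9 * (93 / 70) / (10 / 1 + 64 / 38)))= 56980 * sqrt(2) / 6059043 + 259000 / 5301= 48.87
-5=-5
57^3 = 185193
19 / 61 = 0.31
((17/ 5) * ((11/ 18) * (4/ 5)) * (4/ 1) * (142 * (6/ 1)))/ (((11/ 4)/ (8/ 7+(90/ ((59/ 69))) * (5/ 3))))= 11266157312/ 30975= 363717.75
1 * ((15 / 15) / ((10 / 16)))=8 / 5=1.60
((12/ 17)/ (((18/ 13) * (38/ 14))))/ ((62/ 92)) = 8372/ 30039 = 0.28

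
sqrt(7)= 2.65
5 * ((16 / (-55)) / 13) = -16 / 143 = -0.11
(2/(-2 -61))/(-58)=1/1827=0.00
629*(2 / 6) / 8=629 / 24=26.21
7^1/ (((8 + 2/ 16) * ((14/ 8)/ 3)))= 96/ 65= 1.48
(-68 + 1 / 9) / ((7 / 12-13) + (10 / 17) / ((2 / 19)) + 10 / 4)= 41548 / 2649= 15.68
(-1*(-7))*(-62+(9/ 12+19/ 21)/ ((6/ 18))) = -1597/ 4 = -399.25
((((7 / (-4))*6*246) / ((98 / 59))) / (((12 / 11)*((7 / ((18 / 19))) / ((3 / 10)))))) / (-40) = 2155329 / 1489600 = 1.45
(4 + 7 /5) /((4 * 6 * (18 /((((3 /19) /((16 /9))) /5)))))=27 /121600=0.00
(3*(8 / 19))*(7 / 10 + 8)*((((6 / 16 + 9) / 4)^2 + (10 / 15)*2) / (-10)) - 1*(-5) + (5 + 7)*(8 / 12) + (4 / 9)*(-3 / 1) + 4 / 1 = 5956969 / 729600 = 8.16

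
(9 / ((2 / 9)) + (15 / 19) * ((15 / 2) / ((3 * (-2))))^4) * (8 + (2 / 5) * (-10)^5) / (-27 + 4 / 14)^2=-50549803017 / 21261152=-2377.57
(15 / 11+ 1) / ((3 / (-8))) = -6.30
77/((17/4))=308/17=18.12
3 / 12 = 1 / 4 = 0.25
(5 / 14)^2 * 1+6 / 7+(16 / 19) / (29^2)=3087083 / 3131884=0.99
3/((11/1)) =3/11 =0.27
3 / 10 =0.30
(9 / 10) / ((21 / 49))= 21 / 10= 2.10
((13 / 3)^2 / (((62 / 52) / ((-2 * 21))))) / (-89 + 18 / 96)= 140608 / 18879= 7.45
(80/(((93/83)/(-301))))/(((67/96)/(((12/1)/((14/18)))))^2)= -10230697820160/974113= -10502578.06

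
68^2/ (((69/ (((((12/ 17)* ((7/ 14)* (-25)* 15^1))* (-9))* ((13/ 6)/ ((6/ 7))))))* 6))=773500/ 23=33630.43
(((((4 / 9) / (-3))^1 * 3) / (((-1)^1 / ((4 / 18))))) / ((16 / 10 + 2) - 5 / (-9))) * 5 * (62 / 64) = 775 / 6732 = 0.12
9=9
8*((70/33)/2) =280/33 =8.48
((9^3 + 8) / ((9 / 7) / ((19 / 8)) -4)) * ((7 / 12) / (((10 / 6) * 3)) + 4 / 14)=-2366507 / 27600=-85.74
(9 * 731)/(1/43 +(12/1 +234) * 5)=282897/52891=5.35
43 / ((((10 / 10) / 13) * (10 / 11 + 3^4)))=6149 / 901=6.82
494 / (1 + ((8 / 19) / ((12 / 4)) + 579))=14079 / 16534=0.85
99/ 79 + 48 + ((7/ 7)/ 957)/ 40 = 148947559/ 3024120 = 49.25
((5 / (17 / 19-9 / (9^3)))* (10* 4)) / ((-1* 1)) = -153900 / 679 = -226.66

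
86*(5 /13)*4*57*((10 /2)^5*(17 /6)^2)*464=3423638500000 /39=87785602564.10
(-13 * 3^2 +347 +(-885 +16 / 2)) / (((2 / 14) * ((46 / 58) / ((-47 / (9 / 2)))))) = 12346054 / 207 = 59642.77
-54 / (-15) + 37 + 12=263 / 5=52.60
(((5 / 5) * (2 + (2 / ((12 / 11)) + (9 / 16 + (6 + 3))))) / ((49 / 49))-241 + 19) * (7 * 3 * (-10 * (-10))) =-1752275 / 4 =-438068.75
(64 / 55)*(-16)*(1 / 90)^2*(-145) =7424 / 22275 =0.33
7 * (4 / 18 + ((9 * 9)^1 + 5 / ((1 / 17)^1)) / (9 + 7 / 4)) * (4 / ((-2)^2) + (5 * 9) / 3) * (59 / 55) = 40057696 / 21285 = 1881.97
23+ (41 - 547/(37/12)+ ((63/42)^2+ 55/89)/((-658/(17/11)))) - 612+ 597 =-12242676937/95338936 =-128.41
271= 271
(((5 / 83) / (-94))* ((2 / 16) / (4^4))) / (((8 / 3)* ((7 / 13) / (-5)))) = 975 / 894795776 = 0.00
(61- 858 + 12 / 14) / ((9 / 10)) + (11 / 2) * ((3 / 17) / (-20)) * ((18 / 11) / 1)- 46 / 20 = -18999167 / 21420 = -886.98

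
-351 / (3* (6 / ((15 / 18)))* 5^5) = -13 / 2500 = -0.01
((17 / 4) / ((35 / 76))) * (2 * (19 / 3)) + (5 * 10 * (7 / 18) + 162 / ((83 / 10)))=4074901 / 26145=155.86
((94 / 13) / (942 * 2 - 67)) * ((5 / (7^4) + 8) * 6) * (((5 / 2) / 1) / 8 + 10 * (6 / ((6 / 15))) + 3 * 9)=7685526621 / 226856084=33.88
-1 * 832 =-832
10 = 10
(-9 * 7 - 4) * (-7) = 469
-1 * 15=-15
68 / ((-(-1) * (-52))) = -17 / 13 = -1.31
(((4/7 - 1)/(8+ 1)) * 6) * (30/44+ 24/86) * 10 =-9090/3311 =-2.75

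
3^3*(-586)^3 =-5433211512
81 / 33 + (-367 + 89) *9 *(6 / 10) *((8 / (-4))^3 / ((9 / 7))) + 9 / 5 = 513978 / 55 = 9345.05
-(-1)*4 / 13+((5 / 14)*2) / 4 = 0.49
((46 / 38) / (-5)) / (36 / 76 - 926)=23 / 87925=0.00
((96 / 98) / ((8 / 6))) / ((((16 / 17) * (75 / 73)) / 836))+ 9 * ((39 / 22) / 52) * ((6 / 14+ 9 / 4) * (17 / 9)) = 274563039 / 431200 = 636.74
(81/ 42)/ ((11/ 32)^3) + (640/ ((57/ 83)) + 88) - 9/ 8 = 4530165083/ 4248552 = 1066.28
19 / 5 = 3.80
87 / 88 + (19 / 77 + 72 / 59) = 89251 / 36344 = 2.46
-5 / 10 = -1 / 2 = -0.50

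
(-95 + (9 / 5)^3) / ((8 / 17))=-94741 / 500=-189.48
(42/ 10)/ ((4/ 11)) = 231/ 20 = 11.55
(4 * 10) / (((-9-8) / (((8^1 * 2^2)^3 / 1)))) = -1310720 / 17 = -77101.18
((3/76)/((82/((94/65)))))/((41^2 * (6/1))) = 0.00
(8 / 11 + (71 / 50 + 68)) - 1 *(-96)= 91381 / 550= 166.15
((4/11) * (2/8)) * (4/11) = 4/121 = 0.03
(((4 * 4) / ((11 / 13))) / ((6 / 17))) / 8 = 6.70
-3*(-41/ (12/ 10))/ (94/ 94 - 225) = -0.46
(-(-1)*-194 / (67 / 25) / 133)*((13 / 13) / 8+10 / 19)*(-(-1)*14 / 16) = -240075 / 773984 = -0.31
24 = 24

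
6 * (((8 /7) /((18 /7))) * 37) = 296 /3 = 98.67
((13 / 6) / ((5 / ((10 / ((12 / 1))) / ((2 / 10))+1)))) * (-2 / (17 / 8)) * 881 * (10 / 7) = -2840344 / 1071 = -2652.05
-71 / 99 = -0.72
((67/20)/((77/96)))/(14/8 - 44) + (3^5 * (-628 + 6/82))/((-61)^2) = -408030189627/9926381465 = -41.11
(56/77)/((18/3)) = 4/33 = 0.12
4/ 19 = 0.21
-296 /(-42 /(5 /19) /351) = 86580 /133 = 650.98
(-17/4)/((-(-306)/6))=-1/12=-0.08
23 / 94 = 0.24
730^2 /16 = 133225 /4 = 33306.25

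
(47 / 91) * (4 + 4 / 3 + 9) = 2021 / 273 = 7.40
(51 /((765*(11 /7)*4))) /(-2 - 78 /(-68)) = -119 /9570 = -0.01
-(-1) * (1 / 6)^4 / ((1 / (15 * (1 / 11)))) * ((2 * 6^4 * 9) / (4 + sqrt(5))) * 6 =6480 / 121 - 1620 * sqrt(5) / 121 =23.62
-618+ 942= 324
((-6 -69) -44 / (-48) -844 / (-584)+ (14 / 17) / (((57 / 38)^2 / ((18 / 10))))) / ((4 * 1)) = -5359579 / 297840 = -17.99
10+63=73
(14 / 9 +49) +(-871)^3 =-660776260.44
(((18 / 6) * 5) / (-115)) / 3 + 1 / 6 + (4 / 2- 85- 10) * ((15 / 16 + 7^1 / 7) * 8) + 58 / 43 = -4272563 / 2967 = -1440.03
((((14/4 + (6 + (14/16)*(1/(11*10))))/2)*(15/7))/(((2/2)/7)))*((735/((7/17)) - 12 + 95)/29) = 11722167/2552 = 4593.33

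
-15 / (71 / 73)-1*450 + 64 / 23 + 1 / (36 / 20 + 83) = -320320019 / 692392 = -462.63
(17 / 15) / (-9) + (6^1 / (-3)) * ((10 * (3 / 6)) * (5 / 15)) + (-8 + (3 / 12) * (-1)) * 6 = -52.96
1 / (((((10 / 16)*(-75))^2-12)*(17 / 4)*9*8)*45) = 32 / 962915445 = 0.00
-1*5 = -5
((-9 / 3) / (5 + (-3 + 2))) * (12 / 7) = -9 / 7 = -1.29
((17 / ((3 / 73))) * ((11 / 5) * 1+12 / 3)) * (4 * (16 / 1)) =164142.93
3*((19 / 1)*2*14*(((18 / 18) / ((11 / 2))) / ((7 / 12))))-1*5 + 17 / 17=5428 / 11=493.45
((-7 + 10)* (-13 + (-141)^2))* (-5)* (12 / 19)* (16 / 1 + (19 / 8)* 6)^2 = -3272483115 / 19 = -172235953.42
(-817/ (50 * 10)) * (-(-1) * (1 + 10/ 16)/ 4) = -10621/ 16000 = -0.66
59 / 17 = 3.47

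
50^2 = 2500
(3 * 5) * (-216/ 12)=-270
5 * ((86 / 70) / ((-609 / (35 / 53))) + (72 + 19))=14685820 / 32277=454.99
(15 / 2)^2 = 225 / 4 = 56.25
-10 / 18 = -5 / 9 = -0.56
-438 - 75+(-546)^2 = 297603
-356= -356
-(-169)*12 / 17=2028 / 17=119.29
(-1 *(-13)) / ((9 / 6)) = 26 / 3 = 8.67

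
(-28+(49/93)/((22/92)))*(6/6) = -26390/1023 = -25.80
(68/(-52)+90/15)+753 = 9850/13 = 757.69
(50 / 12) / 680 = 0.01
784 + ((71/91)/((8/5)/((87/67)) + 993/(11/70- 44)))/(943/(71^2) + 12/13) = 422779214068109/539281774206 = 783.97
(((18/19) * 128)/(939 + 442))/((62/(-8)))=-9216/813409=-0.01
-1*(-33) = 33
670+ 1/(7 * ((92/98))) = 30827/46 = 670.15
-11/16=-0.69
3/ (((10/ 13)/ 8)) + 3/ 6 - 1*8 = 237/ 10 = 23.70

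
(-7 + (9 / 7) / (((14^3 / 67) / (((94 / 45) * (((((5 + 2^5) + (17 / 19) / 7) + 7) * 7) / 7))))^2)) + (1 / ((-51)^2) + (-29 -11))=-613622555320375471 / 15156185272930800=-40.49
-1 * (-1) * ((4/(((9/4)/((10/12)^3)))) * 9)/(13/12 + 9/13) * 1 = 13000/2493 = 5.21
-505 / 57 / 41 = -505 / 2337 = -0.22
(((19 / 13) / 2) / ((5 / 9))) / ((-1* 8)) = -171 / 1040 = -0.16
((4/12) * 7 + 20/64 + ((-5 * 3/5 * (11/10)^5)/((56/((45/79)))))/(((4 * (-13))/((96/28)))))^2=1023631418325072794449/145866489350400000000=7.02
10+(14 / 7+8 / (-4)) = 10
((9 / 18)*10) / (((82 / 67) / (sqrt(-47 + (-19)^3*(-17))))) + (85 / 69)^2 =1396.27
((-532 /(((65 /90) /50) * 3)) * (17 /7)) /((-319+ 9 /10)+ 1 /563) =2182188000 /23281609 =93.73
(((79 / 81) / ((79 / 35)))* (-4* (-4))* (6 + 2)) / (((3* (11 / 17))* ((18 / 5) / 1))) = 190400 / 24057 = 7.91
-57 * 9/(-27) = 19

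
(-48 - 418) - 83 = -549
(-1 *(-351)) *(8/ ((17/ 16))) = 44928/ 17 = 2642.82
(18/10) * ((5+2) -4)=27/5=5.40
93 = 93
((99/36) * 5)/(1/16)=220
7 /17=0.41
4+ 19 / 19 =5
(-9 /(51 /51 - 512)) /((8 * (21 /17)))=51 /28616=0.00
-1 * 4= -4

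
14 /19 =0.74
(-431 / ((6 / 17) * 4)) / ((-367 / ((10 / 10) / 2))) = 7327 / 17616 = 0.42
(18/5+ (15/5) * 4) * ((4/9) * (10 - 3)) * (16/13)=896/15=59.73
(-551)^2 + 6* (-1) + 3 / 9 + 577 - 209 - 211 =911257 / 3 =303752.33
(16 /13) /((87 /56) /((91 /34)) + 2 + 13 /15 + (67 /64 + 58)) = 752640 /38216329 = 0.02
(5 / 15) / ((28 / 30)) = 5 / 14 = 0.36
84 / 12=7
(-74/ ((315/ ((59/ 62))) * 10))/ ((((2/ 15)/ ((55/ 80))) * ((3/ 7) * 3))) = -24013/ 267840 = -0.09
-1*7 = -7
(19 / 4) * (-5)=-95 / 4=-23.75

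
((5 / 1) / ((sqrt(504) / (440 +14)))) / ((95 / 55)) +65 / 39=5 / 3 +12485 * sqrt(14) / 798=60.21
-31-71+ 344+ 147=389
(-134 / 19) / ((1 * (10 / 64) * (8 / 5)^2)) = -335 / 19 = -17.63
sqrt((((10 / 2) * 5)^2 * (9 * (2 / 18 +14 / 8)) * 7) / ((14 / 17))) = 25 * sqrt(2278) / 4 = 298.30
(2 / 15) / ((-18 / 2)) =-2 / 135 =-0.01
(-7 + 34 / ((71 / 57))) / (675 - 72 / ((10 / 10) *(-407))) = 586487 / 19510587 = 0.03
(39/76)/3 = 13/76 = 0.17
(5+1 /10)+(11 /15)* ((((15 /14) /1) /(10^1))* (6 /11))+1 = 43 /7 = 6.14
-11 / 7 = -1.57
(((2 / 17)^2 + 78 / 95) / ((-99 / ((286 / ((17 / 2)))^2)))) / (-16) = 42611998 / 71410455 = 0.60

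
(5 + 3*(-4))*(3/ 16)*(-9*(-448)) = -5292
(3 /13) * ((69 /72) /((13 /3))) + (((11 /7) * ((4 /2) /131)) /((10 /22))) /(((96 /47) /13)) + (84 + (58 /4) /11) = 35064436339 /409128720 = 85.71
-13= -13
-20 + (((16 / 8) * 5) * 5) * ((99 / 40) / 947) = -75265 / 3788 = -19.87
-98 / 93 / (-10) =49 / 465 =0.11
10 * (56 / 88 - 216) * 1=-23690 / 11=-2153.64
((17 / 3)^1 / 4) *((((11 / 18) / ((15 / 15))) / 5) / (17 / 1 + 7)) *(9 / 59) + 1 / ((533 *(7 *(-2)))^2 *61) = 158789600407 / 144286212208320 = 0.00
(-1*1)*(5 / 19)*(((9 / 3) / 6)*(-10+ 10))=0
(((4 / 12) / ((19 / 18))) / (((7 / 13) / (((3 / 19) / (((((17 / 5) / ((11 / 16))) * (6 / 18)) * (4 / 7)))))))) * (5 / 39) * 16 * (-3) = -7425 / 12274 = -0.60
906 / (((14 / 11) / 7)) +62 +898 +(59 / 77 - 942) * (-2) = 602561 / 77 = 7825.47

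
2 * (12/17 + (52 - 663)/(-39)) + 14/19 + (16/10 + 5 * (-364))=-8647928/4845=-1784.92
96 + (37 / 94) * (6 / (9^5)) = 88809733 / 925101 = 96.00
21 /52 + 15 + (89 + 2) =5533 /52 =106.40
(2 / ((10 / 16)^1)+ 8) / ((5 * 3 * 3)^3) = 56 / 455625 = 0.00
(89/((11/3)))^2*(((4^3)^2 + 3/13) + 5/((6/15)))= 7615590003/3146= 2420721.55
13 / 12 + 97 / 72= 175 / 72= 2.43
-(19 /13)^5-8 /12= -8170883 /1113879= -7.34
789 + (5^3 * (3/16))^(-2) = 110953381/140625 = 789.00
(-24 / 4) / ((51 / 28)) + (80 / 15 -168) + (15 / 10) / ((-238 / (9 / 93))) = -7346779 / 44268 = -165.96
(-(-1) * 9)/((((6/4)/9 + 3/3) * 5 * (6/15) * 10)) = 27/70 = 0.39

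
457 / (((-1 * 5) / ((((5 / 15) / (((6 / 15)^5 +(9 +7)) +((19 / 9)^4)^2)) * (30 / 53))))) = -122952196856250 / 2927049446554441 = -0.04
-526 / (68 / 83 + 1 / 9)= -392922 / 695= -565.36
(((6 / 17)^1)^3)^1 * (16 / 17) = 3456 / 83521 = 0.04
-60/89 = -0.67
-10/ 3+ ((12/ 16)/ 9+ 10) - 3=15/ 4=3.75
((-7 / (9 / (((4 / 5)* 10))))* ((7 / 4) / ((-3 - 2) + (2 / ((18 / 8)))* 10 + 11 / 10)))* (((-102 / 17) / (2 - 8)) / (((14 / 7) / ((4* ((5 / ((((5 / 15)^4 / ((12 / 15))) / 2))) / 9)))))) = -141120 / 449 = -314.30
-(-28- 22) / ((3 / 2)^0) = 50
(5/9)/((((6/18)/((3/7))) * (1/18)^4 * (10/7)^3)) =642978/25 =25719.12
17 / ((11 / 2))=34 / 11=3.09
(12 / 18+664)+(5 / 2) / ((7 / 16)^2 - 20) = 10109654 / 15213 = 664.54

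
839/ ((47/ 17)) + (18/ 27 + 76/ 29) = 1254323/ 4089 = 306.76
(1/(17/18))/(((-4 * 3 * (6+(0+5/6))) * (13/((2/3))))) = -0.00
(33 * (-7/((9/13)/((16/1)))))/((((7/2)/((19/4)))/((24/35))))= -4968.23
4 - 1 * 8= -4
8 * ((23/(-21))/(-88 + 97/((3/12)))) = -46/1575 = -0.03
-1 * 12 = -12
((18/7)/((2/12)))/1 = 108/7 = 15.43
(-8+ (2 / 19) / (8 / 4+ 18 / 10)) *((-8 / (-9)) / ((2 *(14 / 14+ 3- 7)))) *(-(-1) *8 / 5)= 92096 / 48735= 1.89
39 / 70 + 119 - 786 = -46651 / 70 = -666.44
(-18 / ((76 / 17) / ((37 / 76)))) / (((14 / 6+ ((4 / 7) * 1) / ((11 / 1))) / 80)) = -13076910 / 198911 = -65.74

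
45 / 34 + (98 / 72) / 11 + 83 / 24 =66049 / 13464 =4.91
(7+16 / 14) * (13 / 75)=1.41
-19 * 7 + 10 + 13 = -110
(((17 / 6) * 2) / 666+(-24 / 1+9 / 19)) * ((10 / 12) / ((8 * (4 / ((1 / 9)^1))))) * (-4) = 0.27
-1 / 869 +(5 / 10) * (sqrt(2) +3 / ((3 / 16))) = sqrt(2) / 2 +6951 / 869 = 8.71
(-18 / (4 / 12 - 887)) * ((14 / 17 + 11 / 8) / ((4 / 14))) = 8073 / 51680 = 0.16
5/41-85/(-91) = 3940/3731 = 1.06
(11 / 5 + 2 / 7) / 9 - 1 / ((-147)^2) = 29836 / 108045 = 0.28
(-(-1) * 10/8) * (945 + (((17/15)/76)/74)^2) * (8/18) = 6725196072289/12809897280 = 525.00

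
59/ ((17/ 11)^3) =78529/ 4913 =15.98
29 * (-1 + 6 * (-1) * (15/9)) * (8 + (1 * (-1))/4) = -9889/4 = -2472.25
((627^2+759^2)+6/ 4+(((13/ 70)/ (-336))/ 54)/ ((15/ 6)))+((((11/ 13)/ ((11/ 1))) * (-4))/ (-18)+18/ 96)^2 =4160699539366049/ 4292870400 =969211.54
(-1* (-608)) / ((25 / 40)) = 4864 / 5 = 972.80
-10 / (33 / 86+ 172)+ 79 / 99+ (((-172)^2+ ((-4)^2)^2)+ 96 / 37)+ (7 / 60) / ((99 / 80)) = 972370088197 / 32582385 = 29843.43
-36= -36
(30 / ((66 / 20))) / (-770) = -10 / 847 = -0.01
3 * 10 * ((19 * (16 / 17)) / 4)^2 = 173280 / 289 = 599.58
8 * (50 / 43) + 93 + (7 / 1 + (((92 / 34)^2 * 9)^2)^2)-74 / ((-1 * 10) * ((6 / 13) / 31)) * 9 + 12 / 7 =396008732432680177673 / 20997029897410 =18860226.15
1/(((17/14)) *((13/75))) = 1050/221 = 4.75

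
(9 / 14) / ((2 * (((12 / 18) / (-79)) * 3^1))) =-711 / 56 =-12.70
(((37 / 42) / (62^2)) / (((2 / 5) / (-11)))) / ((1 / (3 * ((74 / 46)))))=-75295 / 2475536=-0.03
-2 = -2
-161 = -161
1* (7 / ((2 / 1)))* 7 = 49 / 2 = 24.50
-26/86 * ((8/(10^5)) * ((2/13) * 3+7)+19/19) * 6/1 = -487791/268750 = -1.82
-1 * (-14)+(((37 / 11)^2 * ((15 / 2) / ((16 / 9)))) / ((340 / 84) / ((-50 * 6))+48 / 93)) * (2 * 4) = 1837976777 / 2375593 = 773.69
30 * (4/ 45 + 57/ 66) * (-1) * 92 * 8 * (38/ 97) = -26373824/ 3201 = -8239.25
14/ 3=4.67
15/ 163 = 0.09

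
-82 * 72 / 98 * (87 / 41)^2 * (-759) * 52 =21508797024 / 2009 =10706220.52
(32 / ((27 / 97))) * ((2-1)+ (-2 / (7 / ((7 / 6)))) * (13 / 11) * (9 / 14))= 178480 / 2079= 85.85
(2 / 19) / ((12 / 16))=8 / 57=0.14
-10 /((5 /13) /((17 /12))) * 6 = -221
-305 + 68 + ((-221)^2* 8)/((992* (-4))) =-166393/496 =-335.47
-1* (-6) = 6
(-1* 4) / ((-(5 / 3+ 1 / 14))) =168 / 73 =2.30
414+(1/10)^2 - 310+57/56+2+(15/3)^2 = 184839/1400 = 132.03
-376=-376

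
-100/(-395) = 0.25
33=33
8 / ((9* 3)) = 0.30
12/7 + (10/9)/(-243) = 26174/15309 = 1.71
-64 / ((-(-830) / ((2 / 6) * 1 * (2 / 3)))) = -0.02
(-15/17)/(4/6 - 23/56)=-2520/731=-3.45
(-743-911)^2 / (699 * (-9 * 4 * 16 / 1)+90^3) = 683929 / 81594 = 8.38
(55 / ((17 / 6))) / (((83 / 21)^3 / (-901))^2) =1351544560117290 / 326940373369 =4133.92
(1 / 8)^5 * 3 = 3 / 32768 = 0.00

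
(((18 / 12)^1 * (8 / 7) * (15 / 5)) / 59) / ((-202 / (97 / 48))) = -291 / 333704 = -0.00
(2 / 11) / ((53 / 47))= 94 / 583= 0.16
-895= -895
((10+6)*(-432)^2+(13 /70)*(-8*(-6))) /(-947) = -104509752 /33145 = -3153.11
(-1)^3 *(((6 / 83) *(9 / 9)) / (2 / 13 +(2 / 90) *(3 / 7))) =-8190 / 18509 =-0.44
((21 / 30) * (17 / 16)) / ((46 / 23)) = 119 / 320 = 0.37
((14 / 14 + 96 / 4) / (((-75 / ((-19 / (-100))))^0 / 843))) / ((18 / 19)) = 22245.83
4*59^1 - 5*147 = -499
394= 394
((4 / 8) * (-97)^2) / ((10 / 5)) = 9409 / 4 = 2352.25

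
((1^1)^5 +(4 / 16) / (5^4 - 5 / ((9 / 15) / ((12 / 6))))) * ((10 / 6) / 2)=7303 / 8760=0.83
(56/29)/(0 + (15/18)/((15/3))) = 336/29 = 11.59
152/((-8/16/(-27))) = 8208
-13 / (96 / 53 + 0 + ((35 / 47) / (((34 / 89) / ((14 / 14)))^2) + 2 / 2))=-37434748 / 22788923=-1.64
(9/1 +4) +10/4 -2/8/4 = 247/16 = 15.44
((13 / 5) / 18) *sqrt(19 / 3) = 0.36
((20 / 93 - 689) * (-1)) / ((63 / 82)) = 750382 / 837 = 896.51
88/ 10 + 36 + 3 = 239/ 5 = 47.80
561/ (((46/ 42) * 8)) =11781/ 184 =64.03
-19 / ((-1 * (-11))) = -19 / 11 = -1.73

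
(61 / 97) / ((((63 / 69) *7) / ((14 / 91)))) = 2806 / 185367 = 0.02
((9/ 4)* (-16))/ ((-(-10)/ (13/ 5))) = -234/ 25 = -9.36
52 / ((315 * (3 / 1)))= 52 / 945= 0.06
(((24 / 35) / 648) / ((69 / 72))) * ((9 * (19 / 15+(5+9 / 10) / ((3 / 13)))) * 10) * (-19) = -152 / 3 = -50.67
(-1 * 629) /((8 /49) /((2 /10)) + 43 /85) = -2619785 /5507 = -475.72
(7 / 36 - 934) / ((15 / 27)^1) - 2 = -1682.85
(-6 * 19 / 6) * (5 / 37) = -95 / 37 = -2.57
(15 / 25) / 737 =3 / 3685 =0.00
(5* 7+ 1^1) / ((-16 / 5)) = -45 / 4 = -11.25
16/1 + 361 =377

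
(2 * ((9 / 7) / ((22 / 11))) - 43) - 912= -6676 / 7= -953.71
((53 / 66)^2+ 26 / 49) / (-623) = -0.00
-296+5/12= -3547/12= -295.58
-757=-757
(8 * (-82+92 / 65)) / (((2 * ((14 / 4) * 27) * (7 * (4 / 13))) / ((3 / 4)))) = -291 / 245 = -1.19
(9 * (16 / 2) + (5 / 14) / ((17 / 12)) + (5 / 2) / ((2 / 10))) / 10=20171 / 2380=8.48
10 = 10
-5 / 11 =-0.45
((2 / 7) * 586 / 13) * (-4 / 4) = -12.88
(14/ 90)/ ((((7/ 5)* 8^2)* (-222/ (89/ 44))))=-89/ 5626368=-0.00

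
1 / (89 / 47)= 47 / 89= 0.53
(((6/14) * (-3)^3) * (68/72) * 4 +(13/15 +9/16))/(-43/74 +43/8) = -2628443/297990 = -8.82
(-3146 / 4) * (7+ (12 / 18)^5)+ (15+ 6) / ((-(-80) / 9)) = -108994433 / 19440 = -5606.71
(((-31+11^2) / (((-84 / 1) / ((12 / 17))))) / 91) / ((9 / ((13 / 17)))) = -10 / 14161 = -0.00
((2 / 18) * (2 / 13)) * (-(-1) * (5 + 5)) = 20 / 117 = 0.17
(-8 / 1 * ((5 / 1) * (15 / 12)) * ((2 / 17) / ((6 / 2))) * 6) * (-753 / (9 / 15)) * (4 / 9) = 1004000 / 153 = 6562.09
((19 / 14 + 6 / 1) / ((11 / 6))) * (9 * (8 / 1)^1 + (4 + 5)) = 25029 / 77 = 325.05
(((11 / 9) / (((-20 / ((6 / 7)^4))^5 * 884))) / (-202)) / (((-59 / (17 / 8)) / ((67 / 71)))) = -4568462406288 / 1371468725070858533075490625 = -0.00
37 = 37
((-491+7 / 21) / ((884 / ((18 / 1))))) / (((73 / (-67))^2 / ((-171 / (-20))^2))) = -18114273162 / 29442725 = -615.24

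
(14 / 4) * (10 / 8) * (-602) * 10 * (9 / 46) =-474075 / 92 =-5152.99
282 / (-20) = -14.10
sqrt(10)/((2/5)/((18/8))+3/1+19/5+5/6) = 90 * sqrt(10)/703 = 0.40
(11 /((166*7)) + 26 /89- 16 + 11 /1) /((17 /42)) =-1457697 /125579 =-11.61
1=1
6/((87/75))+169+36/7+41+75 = 59949/203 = 295.32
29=29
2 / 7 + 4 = 30 / 7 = 4.29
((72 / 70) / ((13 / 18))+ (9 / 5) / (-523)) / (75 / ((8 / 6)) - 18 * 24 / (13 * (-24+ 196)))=1292236 / 50986747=0.03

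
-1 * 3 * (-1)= 3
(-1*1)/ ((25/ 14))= -14/ 25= -0.56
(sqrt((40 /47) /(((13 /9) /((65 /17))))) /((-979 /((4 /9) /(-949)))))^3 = 128000 * sqrt(1598) /13823054982735080196797397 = 0.00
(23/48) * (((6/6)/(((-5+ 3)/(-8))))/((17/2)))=23/102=0.23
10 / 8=1.25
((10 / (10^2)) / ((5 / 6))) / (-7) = -3 / 175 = -0.02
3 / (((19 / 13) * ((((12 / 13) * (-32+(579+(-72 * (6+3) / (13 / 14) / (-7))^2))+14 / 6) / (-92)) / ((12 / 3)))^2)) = 229436689487616 / 77361400789033171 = 0.00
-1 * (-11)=11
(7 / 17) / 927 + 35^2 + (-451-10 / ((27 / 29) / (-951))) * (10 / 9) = 1712364248 / 141831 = 12073.27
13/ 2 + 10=33/ 2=16.50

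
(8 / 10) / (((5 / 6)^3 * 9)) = 0.15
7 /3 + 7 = 28 /3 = 9.33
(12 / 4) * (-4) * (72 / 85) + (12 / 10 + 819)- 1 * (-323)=96308 / 85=1133.04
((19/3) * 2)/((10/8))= 152/15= 10.13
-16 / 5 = -3.20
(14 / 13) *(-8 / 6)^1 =-56 / 39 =-1.44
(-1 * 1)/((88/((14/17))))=-7/748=-0.01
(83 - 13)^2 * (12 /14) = 4200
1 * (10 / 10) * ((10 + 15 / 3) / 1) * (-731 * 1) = -10965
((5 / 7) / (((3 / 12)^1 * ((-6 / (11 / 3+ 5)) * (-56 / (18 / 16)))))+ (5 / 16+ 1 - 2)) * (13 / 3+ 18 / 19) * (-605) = 2055185 / 1064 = 1931.56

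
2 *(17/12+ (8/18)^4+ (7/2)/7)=51325/13122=3.91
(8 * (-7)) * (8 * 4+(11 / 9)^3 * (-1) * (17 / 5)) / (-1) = 5264728 / 3645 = 1444.37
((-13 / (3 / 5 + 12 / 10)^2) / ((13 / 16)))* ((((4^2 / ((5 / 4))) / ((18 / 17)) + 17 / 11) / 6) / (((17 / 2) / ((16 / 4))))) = -127040 / 24057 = -5.28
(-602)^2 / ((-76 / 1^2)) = -90601 / 19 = -4768.47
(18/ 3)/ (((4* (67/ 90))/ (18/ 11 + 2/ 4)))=6345/ 1474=4.30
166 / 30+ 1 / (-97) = 8036 / 1455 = 5.52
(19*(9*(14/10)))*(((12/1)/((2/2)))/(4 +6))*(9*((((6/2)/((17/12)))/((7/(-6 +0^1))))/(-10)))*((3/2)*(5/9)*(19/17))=437.10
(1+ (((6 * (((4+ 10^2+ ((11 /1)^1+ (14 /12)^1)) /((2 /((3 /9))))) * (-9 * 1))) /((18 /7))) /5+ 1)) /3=-4759 /180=-26.44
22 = 22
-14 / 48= -0.29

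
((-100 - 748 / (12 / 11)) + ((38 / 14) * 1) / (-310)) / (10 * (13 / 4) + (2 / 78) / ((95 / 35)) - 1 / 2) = -1263342509 / 51470230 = -24.55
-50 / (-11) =50 / 11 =4.55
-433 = -433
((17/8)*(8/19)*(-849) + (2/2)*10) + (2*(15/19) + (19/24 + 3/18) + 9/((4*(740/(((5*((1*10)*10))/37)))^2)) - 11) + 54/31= -20038129078567/26493139896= -756.35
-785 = -785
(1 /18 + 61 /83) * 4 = 2362 /747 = 3.16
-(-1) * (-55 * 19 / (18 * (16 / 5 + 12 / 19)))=-99275 / 6552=-15.15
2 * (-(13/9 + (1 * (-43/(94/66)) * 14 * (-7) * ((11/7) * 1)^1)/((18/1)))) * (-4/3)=878992/1269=692.67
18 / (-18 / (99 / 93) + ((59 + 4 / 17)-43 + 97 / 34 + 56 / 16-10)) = -1683 / 404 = -4.17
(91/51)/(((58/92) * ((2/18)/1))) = 12558/493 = 25.47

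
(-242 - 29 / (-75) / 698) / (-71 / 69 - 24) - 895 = -26680474817 / 30136150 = -885.33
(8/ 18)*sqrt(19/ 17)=4*sqrt(323)/ 153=0.47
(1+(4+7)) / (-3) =-4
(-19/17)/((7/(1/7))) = -0.02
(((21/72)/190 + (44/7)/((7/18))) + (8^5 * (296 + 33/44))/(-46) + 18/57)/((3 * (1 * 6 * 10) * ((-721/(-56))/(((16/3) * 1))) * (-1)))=2172539718302/4466216475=486.44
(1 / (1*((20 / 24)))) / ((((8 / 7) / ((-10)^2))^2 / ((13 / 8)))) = 238875 / 16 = 14929.69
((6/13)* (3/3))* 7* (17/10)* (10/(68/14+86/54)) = 134946/15847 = 8.52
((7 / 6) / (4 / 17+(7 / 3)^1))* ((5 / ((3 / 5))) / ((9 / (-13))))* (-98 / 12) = 1895075 / 42444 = 44.65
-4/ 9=-0.44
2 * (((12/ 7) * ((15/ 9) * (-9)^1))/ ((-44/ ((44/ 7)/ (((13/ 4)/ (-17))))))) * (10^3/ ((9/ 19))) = -81130.30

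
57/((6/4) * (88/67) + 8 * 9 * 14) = 1273/22556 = 0.06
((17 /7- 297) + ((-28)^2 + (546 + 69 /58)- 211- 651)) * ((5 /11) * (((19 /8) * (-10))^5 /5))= -49870181421875 /415744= -119954061.69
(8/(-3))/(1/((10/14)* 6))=-80/7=-11.43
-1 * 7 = -7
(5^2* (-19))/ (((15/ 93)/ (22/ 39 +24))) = -2821310/ 39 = -72341.28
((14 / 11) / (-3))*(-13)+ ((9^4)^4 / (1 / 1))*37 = 2262537650588098043 / 33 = 68561746987518122.52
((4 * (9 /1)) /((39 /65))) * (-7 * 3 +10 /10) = -1200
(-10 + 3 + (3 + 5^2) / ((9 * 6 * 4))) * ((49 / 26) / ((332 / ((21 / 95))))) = -127253 / 14760720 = -0.01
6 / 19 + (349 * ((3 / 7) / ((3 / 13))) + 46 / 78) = 3366614 / 5187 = 649.05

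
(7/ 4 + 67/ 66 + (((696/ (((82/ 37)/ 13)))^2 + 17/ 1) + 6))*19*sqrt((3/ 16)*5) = 306634373.73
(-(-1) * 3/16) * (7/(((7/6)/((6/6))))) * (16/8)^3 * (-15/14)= -135/14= -9.64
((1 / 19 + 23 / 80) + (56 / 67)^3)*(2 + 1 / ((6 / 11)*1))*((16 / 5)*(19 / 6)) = 9715908193 / 270686700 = 35.89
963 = 963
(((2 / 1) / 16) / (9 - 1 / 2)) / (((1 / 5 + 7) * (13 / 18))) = 5 / 1768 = 0.00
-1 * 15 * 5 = -75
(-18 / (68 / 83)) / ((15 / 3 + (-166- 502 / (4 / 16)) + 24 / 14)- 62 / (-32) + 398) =13944 / 1121677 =0.01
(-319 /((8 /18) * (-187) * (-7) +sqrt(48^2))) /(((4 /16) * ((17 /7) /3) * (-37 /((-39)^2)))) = 7054047 /68561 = 102.89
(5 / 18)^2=25 / 324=0.08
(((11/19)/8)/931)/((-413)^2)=11/24137560328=0.00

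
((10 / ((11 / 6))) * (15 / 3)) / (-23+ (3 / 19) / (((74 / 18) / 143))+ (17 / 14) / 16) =-47241600 / 30195451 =-1.56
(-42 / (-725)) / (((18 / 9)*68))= 21 / 49300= 0.00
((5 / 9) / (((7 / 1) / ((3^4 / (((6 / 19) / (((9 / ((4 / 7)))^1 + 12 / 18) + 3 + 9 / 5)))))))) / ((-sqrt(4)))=-24187 / 112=-215.96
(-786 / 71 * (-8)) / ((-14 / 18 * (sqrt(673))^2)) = -56592 / 334481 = -0.17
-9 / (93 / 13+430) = -117 / 5683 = -0.02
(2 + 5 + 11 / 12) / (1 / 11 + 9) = 209 / 240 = 0.87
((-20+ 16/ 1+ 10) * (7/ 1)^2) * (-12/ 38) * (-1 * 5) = 8820/ 19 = 464.21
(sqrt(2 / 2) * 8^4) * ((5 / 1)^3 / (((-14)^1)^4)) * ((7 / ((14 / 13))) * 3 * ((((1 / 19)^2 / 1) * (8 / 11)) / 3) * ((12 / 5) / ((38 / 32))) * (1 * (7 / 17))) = 63897600 / 439943119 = 0.15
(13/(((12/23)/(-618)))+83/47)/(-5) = 1447293/470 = 3079.35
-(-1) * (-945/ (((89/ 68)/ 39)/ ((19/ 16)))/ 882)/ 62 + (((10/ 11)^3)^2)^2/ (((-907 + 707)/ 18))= -620832453923316555/ 969799475833802768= -0.64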